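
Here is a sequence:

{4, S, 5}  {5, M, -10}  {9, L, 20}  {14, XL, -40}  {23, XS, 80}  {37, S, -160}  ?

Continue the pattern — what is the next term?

{60, M, 320}

For the first value, each term is the sum of the two before it: 4, 5, 9, 14, 23, 37 → 60.
Size: repeats S → M → L → XL → XS; S, M, L, XL, XS, S → M.
For the third value, ×(-2) each step: 5, -10, 20, -40, 80, -160 → 320.
Combining the parts gives {60, M, 320}.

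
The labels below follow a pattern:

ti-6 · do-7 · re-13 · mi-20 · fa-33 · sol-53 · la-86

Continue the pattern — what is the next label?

ti-139

Note goes ti, do, re, mi, fa, sol, la → ti (runs through the solfège scale do→ti).
Second component: 6, 7, 13, 20, 33, 53, 86 → 139 (each term is the sum of the two before it).
Combining the parts gives ti-139.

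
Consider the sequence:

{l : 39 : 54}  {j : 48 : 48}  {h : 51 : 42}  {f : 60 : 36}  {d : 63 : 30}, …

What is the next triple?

Letter — letters move back 2 places in the alphabet: l, j, h, f, d → b.
For the second value, alternating steps +9, +3, +9, +3, …: 39, 48, 51, 60, 63 → 72.
For the third value, −6 each step: 54, 48, 42, 36, 30 → 24.
So the next triple is {b : 72 : 24}.

{b : 72 : 24}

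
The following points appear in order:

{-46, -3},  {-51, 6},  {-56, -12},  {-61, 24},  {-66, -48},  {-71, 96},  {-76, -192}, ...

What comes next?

{-81, 384}

First value goes -46, -51, -56, -61, -66, -71, -76 → -81 (−5 each step).
For the second value, ×(-2) each step: -3, 6, -12, 24, -48, 96, -192 → 384.
Combining the parts gives {-81, 384}.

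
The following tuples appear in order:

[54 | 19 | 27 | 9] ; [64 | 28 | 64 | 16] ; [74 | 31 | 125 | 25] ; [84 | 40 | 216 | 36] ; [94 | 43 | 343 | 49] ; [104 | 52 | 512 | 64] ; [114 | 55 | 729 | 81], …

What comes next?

[124 | 64 | 1000 | 100]

For the first value, +10 each step: 54, 64, 74, 84, 94, 104, 114 → 124.
For the second value, alternating steps +9, +3, +9, +3, …: 19, 28, 31, 40, 43, 52, 55 → 64.
Third value — perfect cubes: 3³, 4³, 5³, …: 27, 64, 125, 216, 343, 512, 729 → 1000.
For the fourth value, perfect squares: 3², 4², 5², …: 9, 16, 25, 36, 49, 64, 81 → 100.
Putting it together: [124 | 64 | 1000 | 100].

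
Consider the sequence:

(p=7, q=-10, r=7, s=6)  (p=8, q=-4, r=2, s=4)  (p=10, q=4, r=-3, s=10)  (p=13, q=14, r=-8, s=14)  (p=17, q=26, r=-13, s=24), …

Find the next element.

For the p, differences are 1, 2, 3, … (increasing by 1 each time): 7, 8, 10, 13, 17 → 22.
Q goes -10, -4, 4, 14, 26 → 40 (differences are 6, 8, 10, … (increasing by 2 each time)).
For the r, −5 each step: 7, 2, -3, -8, -13 → -18.
For the s, each term is the sum of the two before it: 6, 4, 10, 14, 24 → 38.
Combining the parts gives (p=22, q=40, r=-18, s=38).

(p=22, q=40, r=-18, s=38)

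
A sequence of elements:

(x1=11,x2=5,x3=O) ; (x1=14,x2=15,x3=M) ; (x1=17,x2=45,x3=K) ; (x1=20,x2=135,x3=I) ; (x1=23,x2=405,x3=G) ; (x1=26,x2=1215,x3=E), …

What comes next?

(x1=29,x2=3645,x3=C)

X1: 11, 14, 17, 20, 23, 26 → 29 (+3 each step).
X2 — ×3 each step: 5, 15, 45, 135, 405, 1215 → 3645.
X3: O, M, K, I, G, E → C (letters move back 2 places in the alphabet).
Combining the parts gives (x1=29,x2=3645,x3=C).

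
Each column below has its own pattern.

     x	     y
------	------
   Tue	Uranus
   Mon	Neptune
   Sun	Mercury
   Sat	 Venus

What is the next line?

Column x goes Tue, Mon, Sun, Sat → Fri (runs backward through the weekdays Mon→Sun).
Column y — runs through the planets Mercury→Neptune: Uranus, Neptune, Mercury, Venus → Earth.
Combining the parts gives Fri  Earth.

Fri  Earth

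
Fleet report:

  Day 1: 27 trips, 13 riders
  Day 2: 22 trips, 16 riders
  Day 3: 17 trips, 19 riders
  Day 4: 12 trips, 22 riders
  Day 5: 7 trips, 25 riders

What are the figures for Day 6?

2 trips, 28 riders

Trips goes 27, 22, 17, 12, 7 → 2 (−5 each step).
Riders — +3 each step: 13, 16, 19, 22, 25 → 28.
Putting it together: 2 trips, 28 riders.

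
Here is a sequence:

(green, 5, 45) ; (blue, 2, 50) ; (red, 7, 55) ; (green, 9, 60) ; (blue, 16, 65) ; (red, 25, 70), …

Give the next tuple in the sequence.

Colour: repeats green → blue → red; green, blue, red, green, blue, red → green.
Second slot goes 5, 2, 7, 9, 16, 25 → 41 (each term is the sum of the two before it).
Third slot: +5 each step, so 45, 50, 55, 60, 65, 70 → 75.
So the next tuple is (green, 41, 75).

(green, 41, 75)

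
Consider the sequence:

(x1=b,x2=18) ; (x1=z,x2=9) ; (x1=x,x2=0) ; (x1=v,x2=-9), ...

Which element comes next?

(x1=t,x2=-18)

X1: letters move back 2 places in the alphabet, wrapping A→Z; b, z, x, v → t.
X2 — −9 each step: 18, 9, 0, -9 → -18.
Putting it together: (x1=t,x2=-18).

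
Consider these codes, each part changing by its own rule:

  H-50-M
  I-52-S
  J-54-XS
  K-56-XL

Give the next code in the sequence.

L-58-L

Letter goes H, I, J, K → L (letters move forward 1 place in the alphabet).
Second component: 50, 52, 54, 56 → 58 (+2 each step).
Size: M, S, XS, XL → L (runs backward through clothing sizes XS→XL).
Combining the parts gives L-58-L.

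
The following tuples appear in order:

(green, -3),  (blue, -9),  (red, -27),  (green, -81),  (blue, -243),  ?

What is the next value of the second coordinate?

Second coordinate goes -3, -9, -27, -81, -243 → -729 (×3 each step).

-729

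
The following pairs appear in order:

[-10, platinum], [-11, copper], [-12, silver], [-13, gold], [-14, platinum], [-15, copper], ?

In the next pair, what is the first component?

First component: -10, -11, -12, -13, -14, -15 → -16 (−1 each step).
Metal: repeats platinum → copper → silver → gold; platinum, copper, silver, gold, platinum, copper → silver.

-16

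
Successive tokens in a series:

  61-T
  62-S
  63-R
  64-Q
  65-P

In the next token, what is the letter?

O

For the letter, letters move back 1 place in the alphabet: T, S, R, Q, P → O.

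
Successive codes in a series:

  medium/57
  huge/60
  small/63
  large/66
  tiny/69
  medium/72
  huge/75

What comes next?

Size: repeats medium → huge → small → large → tiny, so medium, huge, small, large, tiny, medium, huge → small.
For the second component, +3 each step: 57, 60, 63, 66, 69, 72, 75 → 78.
Combining the parts gives small/78.

small/78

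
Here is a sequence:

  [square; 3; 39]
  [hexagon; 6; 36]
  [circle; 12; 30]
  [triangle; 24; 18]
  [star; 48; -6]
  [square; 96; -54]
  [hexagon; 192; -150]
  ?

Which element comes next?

[circle; 384; -342]

Shape — repeats square → hexagon → circle → triangle → star: square, hexagon, circle, triangle, star, square, hexagon → circle.
For the second slot, ×2 each step: 3, 6, 12, 24, 48, 96, 192 → 384.
Third slot: 39, 36, 30, 18, -6, -54, -150 → -342 (together with the second slot always sums to 42).
Putting it together: [circle; 384; -342].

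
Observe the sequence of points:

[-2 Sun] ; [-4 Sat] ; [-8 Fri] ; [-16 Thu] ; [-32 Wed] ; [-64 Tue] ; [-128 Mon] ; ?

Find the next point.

First component: ×2 each step; -2, -4, -8, -16, -32, -64, -128 → -256.
Day: Sun, Sat, Fri, Thu, Wed, Tue, Mon → Sun (runs backward through the weekdays Mon→Sun).
So the next point is [-256 Sun].

[-256 Sun]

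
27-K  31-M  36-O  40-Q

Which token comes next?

For the first component, alternating steps +4, +5, +4, +5, …: 27, 31, 36, 40 → 45.
Letter goes K, M, O, Q → S (letters move forward 2 places in the alphabet).
Putting it together: 45-S.

45-S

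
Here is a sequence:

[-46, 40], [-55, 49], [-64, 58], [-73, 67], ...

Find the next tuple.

For the first value, −9 each step: -46, -55, -64, -73 → -82.
Second value: together with the first value always sums to -6; 40, 49, 58, 67 → 76.
Putting it together: [-82, 76].

[-82, 76]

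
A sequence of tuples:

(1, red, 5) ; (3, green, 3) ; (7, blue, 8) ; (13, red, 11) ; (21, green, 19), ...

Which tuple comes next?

(31, blue, 30)

First value: differences are 2, 4, 6, … (increasing by 2 each time), so 1, 3, 7, 13, 21 → 31.
Colour: repeats red → green → blue; red, green, blue, red, green → blue.
Third value: 5, 3, 8, 11, 19 → 30 (each term is the sum of the two before it).
So the next tuple is (31, blue, 30).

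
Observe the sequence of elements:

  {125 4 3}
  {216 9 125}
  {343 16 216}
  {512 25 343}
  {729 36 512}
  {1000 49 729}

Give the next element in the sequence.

First entry: 125, 216, 343, 512, 729, 1000 → 1331 (perfect cubes: 5³, 6³, 7³, …).
Second entry goes 4, 9, 16, 25, 36, 49 → 64 (perfect squares: 2², 3², 4², …).
For the third entry, always the previous value of the first entry: 3, 125, 216, 343, 512, 729 → 1000.
Combining the parts gives {1331 64 1000}.

{1331 64 1000}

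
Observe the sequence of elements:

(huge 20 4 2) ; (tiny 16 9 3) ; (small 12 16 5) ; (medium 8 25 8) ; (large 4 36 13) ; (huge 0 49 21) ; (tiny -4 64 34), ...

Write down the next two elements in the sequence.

Size goes huge, tiny, small, medium, large, huge, tiny → small → medium (repeats huge → tiny → small → medium → large).
Second value: 20, 16, 12, 8, 4, 0, -4 → -8 → -12 (−4 each step).
Third value goes 4, 9, 16, 25, 36, 49, 64 → 81 → 100 (perfect squares: 2², 3², 4², …).
Fourth value goes 2, 3, 5, 8, 13, 21, 34 → 55 → 89 (each term is the sum of the two before it).
Putting the parts together: (small -8 81 55) and then (medium -12 100 89).

(small -8 81 55), (medium -12 100 89)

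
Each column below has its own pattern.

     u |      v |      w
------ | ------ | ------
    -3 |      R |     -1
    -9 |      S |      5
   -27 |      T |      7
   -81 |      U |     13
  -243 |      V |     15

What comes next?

Column u: ×3 each step; -3, -9, -27, -81, -243 → -729.
Column v — letters move forward 1 place in the alphabet: R, S, T, U, V → W.
Column w goes -1, 5, 7, 13, 15 → 21 (alternating steps +6, +2, +6, +2, …).
Putting it together: -729  W  21.

-729  W  21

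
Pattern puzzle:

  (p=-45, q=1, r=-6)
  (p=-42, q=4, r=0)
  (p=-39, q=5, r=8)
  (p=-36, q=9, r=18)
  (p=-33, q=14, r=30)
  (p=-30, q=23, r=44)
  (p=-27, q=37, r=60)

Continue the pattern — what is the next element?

P: -45, -42, -39, -36, -33, -30, -27 → -24 (+3 each step).
Q: 1, 4, 5, 9, 14, 23, 37 → 60 (each term is the sum of the two before it).
R: differences are 6, 8, 10, … (increasing by 2 each time), so -6, 0, 8, 18, 30, 44, 60 → 78.
Combining the parts gives (p=-24, q=60, r=78).

(p=-24, q=60, r=78)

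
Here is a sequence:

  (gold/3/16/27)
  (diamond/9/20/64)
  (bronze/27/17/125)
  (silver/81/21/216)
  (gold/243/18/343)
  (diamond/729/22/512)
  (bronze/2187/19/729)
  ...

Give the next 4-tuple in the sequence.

Rank — repeats gold → diamond → bronze → silver: gold, diamond, bronze, silver, gold, diamond, bronze → silver.
Second entry: ×3 each step; 3, 9, 27, 81, 243, 729, 2187 → 6561.
Third entry — alternating steps +4, −3, +4, −3, …: 16, 20, 17, 21, 18, 22, 19 → 23.
Fourth entry goes 27, 64, 125, 216, 343, 512, 729 → 1000 (perfect cubes: 3³, 4³, 5³, …).
Combining the parts gives (silver/6561/23/1000).

(silver/6561/23/1000)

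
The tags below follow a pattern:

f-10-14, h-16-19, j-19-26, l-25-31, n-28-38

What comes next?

Letter goes f, h, j, l, n → p (letters move forward 2 places in the alphabet).
Second component: alternating steps +6, +3, +6, +3, …, so 10, 16, 19, 25, 28 → 34.
Third component: 14, 19, 26, 31, 38 → 43 (alternating steps +5, +7, +5, +7, …).
Combining the parts gives p-34-43.

p-34-43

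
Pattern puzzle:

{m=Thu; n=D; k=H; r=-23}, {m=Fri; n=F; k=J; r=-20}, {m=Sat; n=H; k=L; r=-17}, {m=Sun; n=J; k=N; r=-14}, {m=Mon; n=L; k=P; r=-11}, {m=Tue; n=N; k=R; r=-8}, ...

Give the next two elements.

M — runs through the weekdays Mon→Sun: Thu, Fri, Sat, Sun, Mon, Tue → Wed → Thu.
N: D, F, H, J, L, N → P → R (letters move forward 2 places in the alphabet).
K — letters move forward 2 places in the alphabet: H, J, L, N, P, R → T → V.
R: +3 each step, so -23, -20, -17, -14, -11, -8 → -5 → -2.
Putting the parts together: {m=Wed; n=P; k=T; r=-5} and then {m=Thu; n=R; k=V; r=-2}.

{m=Wed; n=P; k=T; r=-5}, {m=Thu; n=R; k=V; r=-2}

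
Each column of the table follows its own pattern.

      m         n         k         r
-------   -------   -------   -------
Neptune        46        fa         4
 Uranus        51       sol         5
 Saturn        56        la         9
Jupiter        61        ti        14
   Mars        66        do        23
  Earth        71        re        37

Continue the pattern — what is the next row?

Venus  76  mi  60

Column m goes Neptune, Uranus, Saturn, Jupiter, Mars, Earth → Venus (runs backward through the planets Mercury→Neptune).
Column n: 46, 51, 56, 61, 66, 71 → 76 (+5 each step).
Column k — runs through the solfège scale do→ti: fa, sol, la, ti, do, re → mi.
Column r goes 4, 5, 9, 14, 23, 37 → 60 (each term is the sum of the two before it).
So the next row is Venus  76  mi  60.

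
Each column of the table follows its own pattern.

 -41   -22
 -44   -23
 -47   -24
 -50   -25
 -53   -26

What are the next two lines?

First component goes -41, -44, -47, -50, -53 → -56 → -59 (−3 each step).
Second component: −1 each step, so -22, -23, -24, -25, -26 → -27 → -28.
Putting the parts together: -56  -27 and then -59  -28.

-56  -27; -59  -28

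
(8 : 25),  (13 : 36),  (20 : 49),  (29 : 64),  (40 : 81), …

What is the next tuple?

First part: 8, 13, 20, 29, 40 → 53 (differences are 5, 7, 9, … (increasing by 2 each time)).
Second part: 25, 36, 49, 64, 81 → 100 (perfect squares: 5², 6², 7², …).
Putting it together: (53 : 100).

(53 : 100)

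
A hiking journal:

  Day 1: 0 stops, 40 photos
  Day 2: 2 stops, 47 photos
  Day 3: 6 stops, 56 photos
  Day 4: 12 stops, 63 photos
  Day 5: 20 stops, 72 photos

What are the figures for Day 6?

Stops — differences are 2, 4, 6, … (increasing by 2 each time): 0, 2, 6, 12, 20 → 30.
For the photos, alternating steps +7, +9, +7, +9, …: 40, 47, 56, 63, 72 → 79.
Combining the parts gives 30 stops, 79 photos.

30 stops, 79 photos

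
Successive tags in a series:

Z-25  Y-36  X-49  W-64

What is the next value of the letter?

For the letter, letters move back 1 place in the alphabet: Z, Y, X, W → V.

V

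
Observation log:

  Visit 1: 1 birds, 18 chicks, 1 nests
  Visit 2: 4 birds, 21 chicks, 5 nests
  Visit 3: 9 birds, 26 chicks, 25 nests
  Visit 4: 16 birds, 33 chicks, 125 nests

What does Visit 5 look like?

Birds: perfect squares: 1², 2², 3², …, so 1, 4, 9, 16 → 25.
Chicks goes 18, 21, 26, 33 → 42 (differences are 3, 5, 7, … (increasing by 2 each time)).
Nests: ×5 each step; 1, 5, 25, 125 → 625.
Combining the parts gives 25 birds, 42 chicks, 625 nests.

25 birds, 42 chicks, 625 nests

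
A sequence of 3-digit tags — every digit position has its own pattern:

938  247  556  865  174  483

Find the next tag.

First digit: 9, 2, 5, 8, 1, 4 → 7 (+3 each step, mod 10).
Second digit: +1 each step, mod 10; 3, 4, 5, 6, 7, 8 → 9.
Third digit — −1 each step, mod 10: 8, 7, 6, 5, 4, 3 → 2.
So the next tag is 792.

792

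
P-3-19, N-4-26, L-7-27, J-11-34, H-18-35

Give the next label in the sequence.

F-29-42

Letter goes P, N, L, J, H → F (letters move back 2 places in the alphabet).
Second component: each term is the sum of the two before it, so 3, 4, 7, 11, 18 → 29.
Third component: alternating steps +7, +1, +7, +1, …, so 19, 26, 27, 34, 35 → 42.
Putting it together: F-29-42.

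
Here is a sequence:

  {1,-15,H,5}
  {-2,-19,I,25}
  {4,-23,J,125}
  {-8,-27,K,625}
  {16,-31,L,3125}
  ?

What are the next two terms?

First part goes 1, -2, 4, -8, 16 → -32 → 64 (×(-2) each step).
Second part — −4 each step: -15, -19, -23, -27, -31 → -35 → -39.
Letter: letters move forward 1 place in the alphabet, so H, I, J, K, L → M → N.
For the fourth part, ×5 each step: 5, 25, 125, 625, 3125 → 15625 → 78125.
Putting the parts together: {-32,-35,M,15625} and then {64,-39,N,78125}.

{-32,-35,M,15625}, {64,-39,N,78125}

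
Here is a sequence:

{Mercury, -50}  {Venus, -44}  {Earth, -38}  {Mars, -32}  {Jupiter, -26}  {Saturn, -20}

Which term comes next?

{Uranus, -14}

Planet: Mercury, Venus, Earth, Mars, Jupiter, Saturn → Uranus (runs through the planets Mercury→Neptune).
Second component — +6 each step: -50, -44, -38, -32, -26, -20 → -14.
So the next term is {Uranus, -14}.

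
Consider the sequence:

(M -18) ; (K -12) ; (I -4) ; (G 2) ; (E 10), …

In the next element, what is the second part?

16

Letter — letters move back 2 places in the alphabet: M, K, I, G, E → C.
Second part: -18, -12, -4, 2, 10 → 16 (alternating steps +6, +8, +6, +8, …).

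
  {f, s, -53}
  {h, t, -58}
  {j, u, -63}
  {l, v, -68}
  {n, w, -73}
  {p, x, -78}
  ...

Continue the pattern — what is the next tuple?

{r, y, -83}

First letter goes f, h, j, l, n, p → r (letters move forward 2 places in the alphabet).
Second letter: letters move forward 1 place in the alphabet, so s, t, u, v, w, x → y.
Third entry: −5 each step, so -53, -58, -63, -68, -73, -78 → -83.
Combining the parts gives {r, y, -83}.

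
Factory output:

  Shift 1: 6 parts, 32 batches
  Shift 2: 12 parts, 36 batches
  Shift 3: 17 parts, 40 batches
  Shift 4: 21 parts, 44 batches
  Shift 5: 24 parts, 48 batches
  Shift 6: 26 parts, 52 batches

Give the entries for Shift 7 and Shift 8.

Parts: 6, 12, 17, 21, 24, 26 → 27 → 27 (differences are 6, 5, 4, … (decreasing by 1 each time)).
Batches: +4 each step, so 32, 36, 40, 44, 48, 52 → 56 → 60.
So the next two lines are 27 parts, 56 batches and 27 parts, 60 batches.

27 parts, 56 batches; 27 parts, 60 batches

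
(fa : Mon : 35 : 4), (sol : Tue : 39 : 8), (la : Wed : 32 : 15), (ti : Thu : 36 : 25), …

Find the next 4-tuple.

(do : Fri : 29 : 38)

For the note, runs through the solfège scale do→ti: fa, sol, la, ti → do.
For the day, runs through the weekdays Mon→Sun: Mon, Tue, Wed, Thu → Fri.
Third component: alternating steps +4, −7, +4, −7, …; 35, 39, 32, 36 → 29.
Fourth component — differences are 4, 7, 10, … (increasing by 3 each time): 4, 8, 15, 25 → 38.
Putting it together: (do : Fri : 29 : 38).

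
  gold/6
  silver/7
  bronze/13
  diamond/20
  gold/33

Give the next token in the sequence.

Rank: repeats gold → silver → bronze → diamond, so gold, silver, bronze, diamond, gold → silver.
Second component goes 6, 7, 13, 20, 33 → 53 (each term is the sum of the two before it).
Combining the parts gives silver/53.

silver/53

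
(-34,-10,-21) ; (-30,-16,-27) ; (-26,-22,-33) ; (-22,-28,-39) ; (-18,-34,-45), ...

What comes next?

First slot: -34, -30, -26, -22, -18 → -14 (+4 each step).
Second slot: -10, -16, -22, -28, -34 → -40 (−6 each step).
Third slot: always 11 less than the second slot; -21, -27, -33, -39, -45 → -51.
So the next tuple is (-14,-40,-51).

(-14,-40,-51)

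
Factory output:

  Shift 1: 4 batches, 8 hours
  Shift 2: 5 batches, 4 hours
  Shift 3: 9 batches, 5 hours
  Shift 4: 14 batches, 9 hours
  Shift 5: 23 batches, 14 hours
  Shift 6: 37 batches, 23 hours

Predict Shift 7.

For the batches, each term is the sum of the two before it: 4, 5, 9, 14, 23, 37 → 60.
Hours: always the previous value of the batches, so 8, 4, 5, 9, 14, 23 → 37.
Combining the parts gives 60 batches, 37 hours.

60 batches, 37 hours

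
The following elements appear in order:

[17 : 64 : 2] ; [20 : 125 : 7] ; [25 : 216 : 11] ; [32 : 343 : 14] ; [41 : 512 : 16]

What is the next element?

[52 : 729 : 17]

First coordinate — differences are 3, 5, 7, … (increasing by 2 each time): 17, 20, 25, 32, 41 → 52.
Second coordinate: 64, 125, 216, 343, 512 → 729 (perfect cubes: 4³, 5³, 6³, …).
Third coordinate: differences are 5, 4, 3, … (decreasing by 1 each time); 2, 7, 11, 14, 16 → 17.
Combining the parts gives [52 : 729 : 17].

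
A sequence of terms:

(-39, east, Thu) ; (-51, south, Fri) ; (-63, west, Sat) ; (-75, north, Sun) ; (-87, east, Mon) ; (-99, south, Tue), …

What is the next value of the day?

Wed

Day goes Thu, Fri, Sat, Sun, Mon, Tue → Wed (runs through the weekdays Mon→Sun).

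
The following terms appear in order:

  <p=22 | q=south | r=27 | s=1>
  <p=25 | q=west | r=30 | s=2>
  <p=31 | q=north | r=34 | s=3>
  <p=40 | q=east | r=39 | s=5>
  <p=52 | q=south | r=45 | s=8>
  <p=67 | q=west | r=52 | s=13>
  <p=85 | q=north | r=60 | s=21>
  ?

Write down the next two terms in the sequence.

For the p, differences are 3, 6, 9, … (increasing by 3 each time): 22, 25, 31, 40, 52, 67, 85 → 106 → 130.
Q goes south, west, north, east, south, west, north → east → south (repeats south → west → north → east).
R goes 27, 30, 34, 39, 45, 52, 60 → 69 → 79 (differences are 3, 4, 5, … (increasing by 1 each time)).
S: 1, 2, 3, 5, 8, 13, 21 → 34 → 55 (each term is the sum of the two before it).
So the next two terms are <p=106 | q=east | r=69 | s=34> and <p=130 | q=south | r=79 | s=55>.

<p=106 | q=east | r=69 | s=34>, <p=130 | q=south | r=79 | s=55>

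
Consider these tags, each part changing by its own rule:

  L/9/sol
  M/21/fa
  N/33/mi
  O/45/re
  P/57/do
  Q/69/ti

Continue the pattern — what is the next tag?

R/81/la

Letter: L, M, N, O, P, Q → R (letters move forward 1 place in the alphabet).
For the second component, +12 each step: 9, 21, 33, 45, 57, 69 → 81.
Note: runs backward through the solfège scale do→ti; sol, fa, mi, re, do, ti → la.
Putting it together: R/81/la.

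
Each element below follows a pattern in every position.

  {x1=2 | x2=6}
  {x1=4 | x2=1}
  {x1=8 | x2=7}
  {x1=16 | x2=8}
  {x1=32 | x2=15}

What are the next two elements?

{x1=64 | x2=23}, {x1=128 | x2=38}

X1: ×2 each step; 2, 4, 8, 16, 32 → 64 → 128.
X2: each term is the sum of the two before it; 6, 1, 7, 8, 15 → 23 → 38.
Putting the parts together: {x1=64 | x2=23} and then {x1=128 | x2=38}.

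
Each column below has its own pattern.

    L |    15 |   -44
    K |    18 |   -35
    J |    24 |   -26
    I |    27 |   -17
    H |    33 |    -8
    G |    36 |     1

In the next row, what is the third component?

Third component: +9 each step; -44, -35, -26, -17, -8, 1 → 10.

10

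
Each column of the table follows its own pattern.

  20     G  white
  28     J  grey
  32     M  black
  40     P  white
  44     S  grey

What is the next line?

52  V  black

First component: 20, 28, 32, 40, 44 → 52 (alternating steps +8, +4, +8, +4, …).
Letter: letters move forward 3 places in the alphabet; G, J, M, P, S → V.
For the shade, repeats white → grey → black: white, grey, black, white, grey → black.
Combining the parts gives 52  V  black.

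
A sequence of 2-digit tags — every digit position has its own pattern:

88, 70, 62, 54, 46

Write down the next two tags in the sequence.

38 then 20

First digit — −1 each step, mod 10: 8, 7, 6, 5, 4 → 3 → 2.
Second digit goes 8, 0, 2, 4, 6 → 8 → 0 (+2 each step, mod 10).
So the next two tags are 38 and 20.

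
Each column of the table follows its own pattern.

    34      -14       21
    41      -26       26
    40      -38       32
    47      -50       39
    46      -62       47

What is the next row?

First component: alternating steps +7, −1, +7, −1, …; 34, 41, 40, 47, 46 → 53.
Second component: -14, -26, -38, -50, -62 → -74 (−12 each step).
Third component goes 21, 26, 32, 39, 47 → 56 (differences are 5, 6, 7, … (increasing by 1 each time)).
Putting it together: 53  -74  56.

53  -74  56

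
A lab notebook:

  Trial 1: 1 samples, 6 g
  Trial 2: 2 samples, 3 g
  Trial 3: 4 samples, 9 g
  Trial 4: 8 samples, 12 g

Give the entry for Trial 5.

16 samples, 21 g

Samples: ×2 each step; 1, 2, 4, 8 → 16.
G: 6, 3, 9, 12 → 21 (each term is the sum of the two before it).
So the next row is 16 samples, 21 g.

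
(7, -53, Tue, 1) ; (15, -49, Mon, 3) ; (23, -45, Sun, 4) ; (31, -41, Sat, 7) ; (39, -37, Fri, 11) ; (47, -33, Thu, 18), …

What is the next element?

(55, -29, Wed, 29)

First slot: 7, 15, 23, 31, 39, 47 → 55 (+8 each step).
Second slot: -53, -49, -45, -41, -37, -33 → -29 (+4 each step).
Day — runs backward through the weekdays Mon→Sun: Tue, Mon, Sun, Sat, Fri, Thu → Wed.
Fourth slot goes 1, 3, 4, 7, 11, 18 → 29 (each term is the sum of the two before it).
Putting it together: (55, -29, Wed, 29).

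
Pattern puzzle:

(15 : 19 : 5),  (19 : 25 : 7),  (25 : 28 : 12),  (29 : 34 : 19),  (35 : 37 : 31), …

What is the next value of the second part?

43

Second part: alternating steps +6, +3, +6, +3, …; 19, 25, 28, 34, 37 → 43.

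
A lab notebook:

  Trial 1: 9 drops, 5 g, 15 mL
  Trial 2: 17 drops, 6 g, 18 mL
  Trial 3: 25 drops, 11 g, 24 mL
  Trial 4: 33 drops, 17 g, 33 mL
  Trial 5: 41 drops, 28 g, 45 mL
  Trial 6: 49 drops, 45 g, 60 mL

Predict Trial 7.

Drops: 9, 17, 25, 33, 41, 49 → 57 (+8 each step).
G — each term is the sum of the two before it: 5, 6, 11, 17, 28, 45 → 73.
ML — differences are 3, 6, 9, … (increasing by 3 each time): 15, 18, 24, 33, 45, 60 → 78.
So the next row is 57 drops, 73 g, 78 mL.

57 drops, 73 g, 78 mL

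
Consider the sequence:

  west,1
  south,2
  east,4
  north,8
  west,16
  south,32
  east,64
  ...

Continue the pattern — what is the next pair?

Direction goes west, south, east, north, west, south, east → north (repeats west → south → east → north).
Second entry: ×2 each step, so 1, 2, 4, 8, 16, 32, 64 → 128.
Combining the parts gives north,128.

north,128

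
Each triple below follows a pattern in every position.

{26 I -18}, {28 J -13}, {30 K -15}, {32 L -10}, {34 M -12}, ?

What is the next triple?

{36 N -7}

First value: 26, 28, 30, 32, 34 → 36 (+2 each step).
Letter goes I, J, K, L, M → N (letters move forward 1 place in the alphabet).
For the third value, alternating steps +5, −2, +5, −2, …: -18, -13, -15, -10, -12 → -7.
So the next triple is {36 N -7}.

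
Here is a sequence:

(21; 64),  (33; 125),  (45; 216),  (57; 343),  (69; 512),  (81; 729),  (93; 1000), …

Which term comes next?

(105; 1331)

First component — +12 each step: 21, 33, 45, 57, 69, 81, 93 → 105.
Second component: perfect cubes: 4³, 5³, 6³, …, so 64, 125, 216, 343, 512, 729, 1000 → 1331.
Putting it together: (105; 1331).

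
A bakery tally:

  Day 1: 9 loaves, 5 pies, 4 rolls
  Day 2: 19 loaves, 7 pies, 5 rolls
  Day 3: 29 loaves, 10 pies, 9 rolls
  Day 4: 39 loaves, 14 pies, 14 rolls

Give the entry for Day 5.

Loaves: +10 each step, so 9, 19, 29, 39 → 49.
Pies: differences are 2, 3, 4, … (increasing by 1 each time), so 5, 7, 10, 14 → 19.
Rolls: 4, 5, 9, 14 → 23 (each term is the sum of the two before it).
Putting it together: 49 loaves, 19 pies, 23 rolls.

49 loaves, 19 pies, 23 rolls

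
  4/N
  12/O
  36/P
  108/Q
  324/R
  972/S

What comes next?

2916/T

First component: ×3 each step; 4, 12, 36, 108, 324, 972 → 2916.
Letter: letters move forward 1 place in the alphabet, so N, O, P, Q, R, S → T.
Combining the parts gives 2916/T.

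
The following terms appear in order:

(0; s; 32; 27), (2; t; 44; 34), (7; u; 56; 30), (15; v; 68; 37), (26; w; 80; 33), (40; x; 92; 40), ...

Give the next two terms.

First entry: 0, 2, 7, 15, 26, 40 → 57 → 77 (differences are 2, 5, 8, … (increasing by 3 each time)).
Letter: s, t, u, v, w, x → y → z (letters move forward 1 place in the alphabet).
For the third entry, +12 each step: 32, 44, 56, 68, 80, 92 → 104 → 116.
Fourth entry — alternating steps +7, −4, +7, −4, …: 27, 34, 30, 37, 33, 40 → 36 → 43.
Putting the parts together: (57; y; 104; 36) and then (77; z; 116; 43).

(57; y; 104; 36), (77; z; 116; 43)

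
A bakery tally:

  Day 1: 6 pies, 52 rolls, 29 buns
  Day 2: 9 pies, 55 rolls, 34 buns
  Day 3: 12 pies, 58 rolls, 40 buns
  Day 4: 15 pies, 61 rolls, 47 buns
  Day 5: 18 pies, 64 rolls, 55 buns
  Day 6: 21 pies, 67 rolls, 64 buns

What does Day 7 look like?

24 pies, 70 rolls, 74 buns

Pies goes 6, 9, 12, 15, 18, 21 → 24 (+3 each step).
Rolls goes 52, 55, 58, 61, 64, 67 → 70 (+3 each step).
Buns: differences are 5, 6, 7, … (increasing by 1 each time); 29, 34, 40, 47, 55, 64 → 74.
Combining the parts gives 24 pies, 70 rolls, 74 buns.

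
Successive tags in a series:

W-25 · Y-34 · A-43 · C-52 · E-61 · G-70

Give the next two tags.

I-79 then K-88

Letter: letters move forward 2 places in the alphabet, wrapping Z→A, so W, Y, A, C, E, G → I → K.
Second component — +9 each step: 25, 34, 43, 52, 61, 70 → 79 → 88.
Putting the parts together: I-79 and then K-88.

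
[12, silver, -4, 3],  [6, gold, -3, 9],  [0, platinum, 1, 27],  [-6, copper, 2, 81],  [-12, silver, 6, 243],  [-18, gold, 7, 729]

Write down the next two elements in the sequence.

First value: −6 each step, so 12, 6, 0, -6, -12, -18 → -24 → -30.
Metal: repeats silver → gold → platinum → copper; silver, gold, platinum, copper, silver, gold → platinum → copper.
Third value: -4, -3, 1, 2, 6, 7 → 11 → 12 (alternating steps +1, +4, +1, +4, …).
Fourth value: 3, 9, 27, 81, 243, 729 → 2187 → 6561 (×3 each step).
So the next two elements are [-24, platinum, 11, 2187] and [-30, copper, 12, 6561].

[-24, platinum, 11, 2187], [-30, copper, 12, 6561]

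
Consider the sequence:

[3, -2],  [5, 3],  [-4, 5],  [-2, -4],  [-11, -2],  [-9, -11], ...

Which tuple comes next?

First slot: alternating steps +2, −9, +2, −9, …; 3, 5, -4, -2, -11, -9 → -18.
Second slot goes -2, 3, 5, -4, -2, -11 → -9 (always the previous value of the first slot).
Putting it together: [-18, -9].

[-18, -9]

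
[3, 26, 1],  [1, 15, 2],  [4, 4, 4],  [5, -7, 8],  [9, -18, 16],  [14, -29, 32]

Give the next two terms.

[23, -40, 64], [37, -51, 128]

First coordinate: 3, 1, 4, 5, 9, 14 → 23 → 37 (each term is the sum of the two before it).
Second coordinate goes 26, 15, 4, -7, -18, -29 → -40 → -51 (−11 each step).
Third coordinate: ×2 each step; 1, 2, 4, 8, 16, 32 → 64 → 128.
So the next two terms are [23, -40, 64] and [37, -51, 128].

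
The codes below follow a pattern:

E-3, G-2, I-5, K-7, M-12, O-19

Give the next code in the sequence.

Q-31

Letter: letters move forward 2 places in the alphabet, so E, G, I, K, M, O → Q.
Second component goes 3, 2, 5, 7, 12, 19 → 31 (each term is the sum of the two before it).
So the next code is Q-31.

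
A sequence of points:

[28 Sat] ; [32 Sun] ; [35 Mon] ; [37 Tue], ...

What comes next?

First entry: differences are 4, 3, 2, … (decreasing by 1 each time), so 28, 32, 35, 37 → 38.
For the day, runs through the weekdays Mon→Sun: Sat, Sun, Mon, Tue → Wed.
Combining the parts gives [38 Wed].

[38 Wed]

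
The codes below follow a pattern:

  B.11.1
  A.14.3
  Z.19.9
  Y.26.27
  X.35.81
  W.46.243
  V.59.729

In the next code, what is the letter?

Letter: letters move back 1 place in the alphabet, wrapping A→Z; B, A, Z, Y, X, W, V → U.

U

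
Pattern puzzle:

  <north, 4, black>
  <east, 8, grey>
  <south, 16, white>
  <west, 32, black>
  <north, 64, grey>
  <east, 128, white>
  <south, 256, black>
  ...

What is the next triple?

<west, 512, grey>

Direction — repeats north → east → south → west: north, east, south, west, north, east, south → west.
Second coordinate: ×2 each step; 4, 8, 16, 32, 64, 128, 256 → 512.
Shade: repeats black → grey → white, so black, grey, white, black, grey, white, black → grey.
Putting it together: <west, 512, grey>.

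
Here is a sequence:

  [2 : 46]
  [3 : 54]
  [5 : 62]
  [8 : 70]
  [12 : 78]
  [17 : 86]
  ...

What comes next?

First part: differences are 1, 2, 3, … (increasing by 1 each time), so 2, 3, 5, 8, 12, 17 → 23.
Second part: 46, 54, 62, 70, 78, 86 → 94 (+8 each step).
Putting it together: [23 : 94].

[23 : 94]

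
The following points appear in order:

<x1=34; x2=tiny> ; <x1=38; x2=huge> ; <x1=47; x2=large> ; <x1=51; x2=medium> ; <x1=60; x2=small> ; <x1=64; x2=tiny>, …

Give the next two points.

<x1=73; x2=huge>, <x1=77; x2=large>

X1 goes 34, 38, 47, 51, 60, 64 → 73 → 77 (alternating steps +4, +9, +4, +9, …).
X2 goes tiny, huge, large, medium, small, tiny → huge → large (repeats tiny → huge → large → medium → small).
So the next two points are <x1=73; x2=huge> and <x1=77; x2=large>.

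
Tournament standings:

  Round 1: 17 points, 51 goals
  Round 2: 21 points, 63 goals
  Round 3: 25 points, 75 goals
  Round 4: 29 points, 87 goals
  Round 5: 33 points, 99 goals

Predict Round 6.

37 points, 111 goals

Points goes 17, 21, 25, 29, 33 → 37 (+4 each step).
For the goals, always 3 × the points: 51, 63, 75, 87, 99 → 111.
Putting it together: 37 points, 111 goals.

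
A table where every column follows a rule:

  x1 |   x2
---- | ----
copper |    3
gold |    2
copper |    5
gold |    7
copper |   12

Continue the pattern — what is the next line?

Column x1: alternates copper ↔ gold, so copper, gold, copper, gold, copper → gold.
Column x2: each term is the sum of the two before it, so 3, 2, 5, 7, 12 → 19.
Combining the parts gives gold  19.

gold  19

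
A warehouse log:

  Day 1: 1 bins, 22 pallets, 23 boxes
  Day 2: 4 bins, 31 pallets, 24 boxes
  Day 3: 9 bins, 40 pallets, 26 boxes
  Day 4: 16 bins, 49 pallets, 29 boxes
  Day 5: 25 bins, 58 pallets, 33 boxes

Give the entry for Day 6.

For the bins, perfect squares: 1², 2², 3², …: 1, 4, 9, 16, 25 → 36.
For the pallets, +9 each step: 22, 31, 40, 49, 58 → 67.
Boxes — differences are 1, 2, 3, … (increasing by 1 each time): 23, 24, 26, 29, 33 → 38.
So the next line is 36 bins, 67 pallets, 38 boxes.

36 bins, 67 pallets, 38 boxes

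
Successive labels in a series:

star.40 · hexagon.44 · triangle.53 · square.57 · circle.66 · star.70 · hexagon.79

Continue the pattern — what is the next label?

Shape: repeats star → hexagon → triangle → square → circle; star, hexagon, triangle, square, circle, star, hexagon → triangle.
Second component: alternating steps +4, +9, +4, +9, …, so 40, 44, 53, 57, 66, 70, 79 → 83.
So the next label is triangle.83.

triangle.83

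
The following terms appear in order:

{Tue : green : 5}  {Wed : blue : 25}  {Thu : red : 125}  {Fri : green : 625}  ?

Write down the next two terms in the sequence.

{Sat : blue : 3125}, {Sun : red : 15625}

For the day, runs through the weekdays Mon→Sun: Tue, Wed, Thu, Fri → Sat → Sun.
Colour: green, blue, red, green → blue → red (repeats green → blue → red).
Third entry goes 5, 25, 125, 625 → 3125 → 15625 (×5 each step).
Putting the parts together: {Sat : blue : 3125} and then {Sun : red : 15625}.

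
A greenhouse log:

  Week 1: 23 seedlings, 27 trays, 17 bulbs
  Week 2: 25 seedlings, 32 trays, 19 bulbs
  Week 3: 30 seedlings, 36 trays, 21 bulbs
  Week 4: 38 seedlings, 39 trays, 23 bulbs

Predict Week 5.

Seedlings goes 23, 25, 30, 38 → 49 (differences are 2, 5, 8, … (increasing by 3 each time)).
For the trays, differences are 5, 4, 3, … (decreasing by 1 each time): 27, 32, 36, 39 → 41.
Bulbs: +2 each step, so 17, 19, 21, 23 → 25.
Combining the parts gives 49 seedlings, 41 trays, 25 bulbs.

49 seedlings, 41 trays, 25 bulbs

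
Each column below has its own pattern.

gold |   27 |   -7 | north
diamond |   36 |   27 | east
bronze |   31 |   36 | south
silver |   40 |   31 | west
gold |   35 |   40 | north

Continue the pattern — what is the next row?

For the rank, repeats gold → diamond → bronze → silver: gold, diamond, bronze, silver, gold → diamond.
For the second component, alternating steps +9, −5, +9, −5, …: 27, 36, 31, 40, 35 → 44.
Third component: -7, 27, 36, 31, 40 → 35 (always the previous value of the second component).
Direction: repeats north → east → south → west; north, east, south, west, north → east.
Putting it together: diamond  44  35  east.

diamond  44  35  east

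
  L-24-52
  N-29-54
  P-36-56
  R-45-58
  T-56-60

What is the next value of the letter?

V

Letter — letters move forward 2 places in the alphabet: L, N, P, R, T → V.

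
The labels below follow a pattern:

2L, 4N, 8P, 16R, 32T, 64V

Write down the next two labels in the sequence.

First component: ×2 each step; 2, 4, 8, 16, 32, 64 → 128 → 256.
Letter: letters move forward 2 places in the alphabet; L, N, P, R, T, V → X → Z.
Putting the parts together: 128X and then 256Z.

128X then 256Z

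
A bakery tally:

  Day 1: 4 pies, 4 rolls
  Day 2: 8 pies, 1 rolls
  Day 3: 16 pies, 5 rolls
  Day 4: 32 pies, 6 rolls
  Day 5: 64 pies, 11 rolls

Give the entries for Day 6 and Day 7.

Pies: ×2 each step; 4, 8, 16, 32, 64 → 128 → 256.
Rolls: each term is the sum of the two before it, so 4, 1, 5, 6, 11 → 17 → 28.
So the next two rows are 128 pies, 17 rolls and 256 pies, 28 rolls.

128 pies, 17 rolls; 256 pies, 28 rolls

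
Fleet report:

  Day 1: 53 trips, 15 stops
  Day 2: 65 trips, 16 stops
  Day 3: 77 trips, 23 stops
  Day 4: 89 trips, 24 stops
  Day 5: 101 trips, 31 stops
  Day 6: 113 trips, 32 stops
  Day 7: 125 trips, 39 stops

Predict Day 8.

137 trips, 40 stops

Trips: 53, 65, 77, 89, 101, 113, 125 → 137 (+12 each step).
Stops goes 15, 16, 23, 24, 31, 32, 39 → 40 (alternating steps +1, +7, +1, +7, …).
Putting it together: 137 trips, 40 stops.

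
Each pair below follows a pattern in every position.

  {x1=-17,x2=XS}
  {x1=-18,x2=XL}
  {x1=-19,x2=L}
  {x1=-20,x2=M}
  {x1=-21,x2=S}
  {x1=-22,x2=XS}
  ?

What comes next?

X1 — −1 each step: -17, -18, -19, -20, -21, -22 → -23.
X2 goes XS, XL, L, M, S, XS → XL (repeats XS → XL → L → M → S).
Putting it together: {x1=-23,x2=XL}.

{x1=-23,x2=XL}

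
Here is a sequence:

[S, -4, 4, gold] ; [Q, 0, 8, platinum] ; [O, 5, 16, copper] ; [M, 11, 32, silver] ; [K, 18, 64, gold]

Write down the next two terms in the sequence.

[I, 26, 128, platinum], [G, 35, 256, copper]

Letter goes S, Q, O, M, K → I → G (letters move back 2 places in the alphabet).
For the second coordinate, differences are 4, 5, 6, … (increasing by 1 each time): -4, 0, 5, 11, 18 → 26 → 35.
Third coordinate: ×2 each step, so 4, 8, 16, 32, 64 → 128 → 256.
Metal: gold, platinum, copper, silver, gold → platinum → copper (repeats gold → platinum → copper → silver).
So the next two terms are [I, 26, 128, platinum] and [G, 35, 256, copper].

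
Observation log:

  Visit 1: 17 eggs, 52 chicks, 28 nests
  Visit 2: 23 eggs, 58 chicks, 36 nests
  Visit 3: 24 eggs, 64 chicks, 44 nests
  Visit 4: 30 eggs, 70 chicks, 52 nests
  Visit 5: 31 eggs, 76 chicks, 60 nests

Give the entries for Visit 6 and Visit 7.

Eggs — alternating steps +6, +1, +6, +1, …: 17, 23, 24, 30, 31 → 37 → 38.
Chicks: 52, 58, 64, 70, 76 → 82 → 88 (+6 each step).
Nests — +8 each step: 28, 36, 44, 52, 60 → 68 → 76.
Putting the parts together: 37 eggs, 82 chicks, 68 nests and then 38 eggs, 88 chicks, 76 nests.

37 eggs, 82 chicks, 68 nests; 38 eggs, 88 chicks, 76 nests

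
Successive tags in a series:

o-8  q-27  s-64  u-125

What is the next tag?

w-216

For the letter, letters move forward 2 places in the alphabet: o, q, s, u → w.
Second component: perfect cubes: 2³, 3³, 4³, …; 8, 27, 64, 125 → 216.
Combining the parts gives w-216.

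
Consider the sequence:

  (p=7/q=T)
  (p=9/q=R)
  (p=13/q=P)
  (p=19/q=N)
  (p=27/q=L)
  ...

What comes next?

(p=37/q=J)

P: 7, 9, 13, 19, 27 → 37 (differences are 2, 4, 6, … (increasing by 2 each time)).
Q: letters move back 2 places in the alphabet, so T, R, P, N, L → J.
So the next point is (p=37/q=J).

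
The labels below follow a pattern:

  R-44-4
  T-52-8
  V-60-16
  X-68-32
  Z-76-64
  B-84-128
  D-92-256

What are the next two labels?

Letter: letters move forward 2 places in the alphabet, wrapping Z→A, so R, T, V, X, Z, B, D → F → H.
Second component: +8 each step, so 44, 52, 60, 68, 76, 84, 92 → 100 → 108.
For the third component, ×2 each step: 4, 8, 16, 32, 64, 128, 256 → 512 → 1024.
So the next two labels are F-100-512 and H-108-1024.

F-100-512 then H-108-1024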